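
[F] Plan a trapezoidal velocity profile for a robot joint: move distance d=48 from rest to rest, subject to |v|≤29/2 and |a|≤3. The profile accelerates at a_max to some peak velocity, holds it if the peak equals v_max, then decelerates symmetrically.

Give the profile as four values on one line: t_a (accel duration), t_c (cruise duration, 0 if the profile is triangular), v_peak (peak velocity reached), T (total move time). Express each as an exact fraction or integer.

v_max²/a_max = (29/2)²/3 = 841/12
48 < 841/12 ⇒ no cruise
v_peak = √(48·3) = √144 = 12
t_a = 12/3 = 4; t_c = 0
T = 2·4 = 8

t_a=4 t_c=0 v_peak=12 T=8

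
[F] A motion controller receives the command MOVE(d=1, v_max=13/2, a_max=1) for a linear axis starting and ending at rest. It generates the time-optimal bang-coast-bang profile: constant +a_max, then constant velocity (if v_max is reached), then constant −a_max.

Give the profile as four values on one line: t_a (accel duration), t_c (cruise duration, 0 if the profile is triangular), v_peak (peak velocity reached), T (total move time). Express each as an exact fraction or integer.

v_max²/a_max = (13/2)²/1 = 169/4
1 < 169/4 so t_c = 0
v_peak = √(1·1) = √1 = 1
t_a = 1/1 = 1; t_c = 0
T = 2·1 = 2

t_a=1 t_c=0 v_peak=1 T=2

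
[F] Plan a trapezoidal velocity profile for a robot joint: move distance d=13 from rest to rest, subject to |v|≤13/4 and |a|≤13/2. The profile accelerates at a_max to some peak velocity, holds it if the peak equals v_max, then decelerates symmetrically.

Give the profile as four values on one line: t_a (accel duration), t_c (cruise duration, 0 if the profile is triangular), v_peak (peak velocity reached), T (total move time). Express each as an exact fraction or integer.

t_a=1/2 t_c=7/2 v_peak=13/4 T=9/2

v_max²/a_max = (13/4)²/(13/2) = 13/8
13 ≥ 13/8 → trapezoidal
t_a = (13/4)/(13/2) = 1/2; v_peak = 13/4
d_cruise = 13 − 13/8 = 91/8; t_c = (91/8)/(13/4) = 7/2
T = 2·1/2 + 7/2 = 9/2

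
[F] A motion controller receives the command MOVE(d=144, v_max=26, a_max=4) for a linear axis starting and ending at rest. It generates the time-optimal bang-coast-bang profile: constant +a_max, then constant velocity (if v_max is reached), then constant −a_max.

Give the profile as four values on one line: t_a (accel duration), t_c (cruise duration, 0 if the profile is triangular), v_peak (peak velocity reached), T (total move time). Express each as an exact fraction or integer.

t_a=6 t_c=0 v_peak=24 T=12

(v_max)²/a_max = 26²/4 = 169
144 < 169 ⇒ no cruise
v_peak = √(144·4) = √576 = 24
t_a = 24/4 = 6; t_c = 0
T = 2·6 = 12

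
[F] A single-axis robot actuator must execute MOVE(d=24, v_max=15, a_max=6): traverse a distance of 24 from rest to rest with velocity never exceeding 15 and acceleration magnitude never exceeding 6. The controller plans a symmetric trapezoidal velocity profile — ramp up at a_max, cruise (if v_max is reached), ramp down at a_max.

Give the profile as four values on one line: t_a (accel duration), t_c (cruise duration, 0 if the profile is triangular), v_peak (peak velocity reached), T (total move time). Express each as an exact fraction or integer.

t_a=2 t_c=0 v_peak=12 T=4

(v_max)²/a_max = 15²/6 = 75/2
24 < 75/2 so t_c = 0
v_peak = √(24·6) = √144 = 12
t_a = 12/6 = 2; t_c = 0
T = 2·2 = 4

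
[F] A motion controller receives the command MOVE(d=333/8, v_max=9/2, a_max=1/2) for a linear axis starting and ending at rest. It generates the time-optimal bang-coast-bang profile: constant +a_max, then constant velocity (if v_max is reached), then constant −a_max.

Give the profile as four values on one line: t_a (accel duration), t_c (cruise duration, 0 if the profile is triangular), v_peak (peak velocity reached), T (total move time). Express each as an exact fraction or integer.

t_a=9 t_c=1/4 v_peak=9/2 T=73/4

v_max²/a_max = (9/2)²/(1/2) = 81/2
333/8 ≥ 81/2 → trapezoidal
t_a = (9/2)/(1/2) = 9; v_peak = 9/2
d_cruise = 333/8 − 81/2 = 9/8; t_c = (9/8)/(9/2) = 1/4
T = 2·9 + 1/4 = 73/4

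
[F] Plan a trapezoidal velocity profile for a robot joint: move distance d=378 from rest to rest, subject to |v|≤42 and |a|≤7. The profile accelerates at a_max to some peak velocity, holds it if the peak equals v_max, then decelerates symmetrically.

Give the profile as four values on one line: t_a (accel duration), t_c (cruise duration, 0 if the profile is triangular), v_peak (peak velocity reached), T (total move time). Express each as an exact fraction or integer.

t_a=6 t_c=3 v_peak=42 T=15

v_max²/a_max = 42²/7 = 252
378 ≥ 252 ⇒ cruise phase
t_a = 42/7 = 6; v_peak = 42
d_cruise = 378 − 252 = 126; t_c = 126/42 = 3
T = 2·6 + 3 = 15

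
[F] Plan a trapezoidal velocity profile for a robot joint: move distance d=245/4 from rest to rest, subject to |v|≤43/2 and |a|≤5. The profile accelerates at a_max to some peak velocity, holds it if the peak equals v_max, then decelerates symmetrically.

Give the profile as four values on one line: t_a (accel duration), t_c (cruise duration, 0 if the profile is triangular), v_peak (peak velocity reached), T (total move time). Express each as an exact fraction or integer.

t_a=7/2 t_c=0 v_peak=35/2 T=7

vₘ²/aₘ = (43/2)²/5 = 1849/20
245/4 < 1849/20 so t_c = 0
v_peak = √(245/4·5) = √(1225/4) = 35/2
t_a = (35/2)/5 = 7/2; t_c = 0
T = 2·7/2 = 7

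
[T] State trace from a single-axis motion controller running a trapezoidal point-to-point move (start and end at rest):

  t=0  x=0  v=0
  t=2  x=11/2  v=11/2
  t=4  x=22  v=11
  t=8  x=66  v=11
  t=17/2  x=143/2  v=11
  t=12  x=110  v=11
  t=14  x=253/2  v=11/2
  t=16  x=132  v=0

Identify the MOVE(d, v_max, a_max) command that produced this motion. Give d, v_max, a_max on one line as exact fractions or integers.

final state: t=16, x=132, v=0 → d = 132
a_max = (11/2−0)/(2−0) = 11/4
max v = 11 over t∈[4,12] → v_max = 11
check: 11·(4+8) = 132 ✓

d=132 v_max=11 a_max=11/4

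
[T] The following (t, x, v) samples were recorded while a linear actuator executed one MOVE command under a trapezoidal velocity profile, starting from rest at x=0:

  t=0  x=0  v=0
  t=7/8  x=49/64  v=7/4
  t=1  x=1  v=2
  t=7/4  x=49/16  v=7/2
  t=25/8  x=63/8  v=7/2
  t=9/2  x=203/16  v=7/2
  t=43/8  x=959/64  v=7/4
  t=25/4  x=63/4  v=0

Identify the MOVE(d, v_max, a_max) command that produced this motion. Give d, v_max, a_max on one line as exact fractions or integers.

final state: t=25/4, x=63/4, v=0 → d = 63/4
a_max = (7/4−0)/(7/8−0) = 2
max v = 7/2 over t∈[7/4,9/2] → v_max = 7/2
check: 7/2·(7/4+11/4) = 63/4 ✓

d=63/4 v_max=7/2 a_max=2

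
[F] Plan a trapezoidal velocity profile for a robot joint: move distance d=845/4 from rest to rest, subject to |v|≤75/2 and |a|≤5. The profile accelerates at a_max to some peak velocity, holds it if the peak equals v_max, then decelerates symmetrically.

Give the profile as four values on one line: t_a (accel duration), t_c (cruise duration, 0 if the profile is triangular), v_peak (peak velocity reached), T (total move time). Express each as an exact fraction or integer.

t_a=13/2 t_c=0 v_peak=65/2 T=13

(v_max)²/a_max = (75/2)²/5 = 1125/4
845/4 < 1125/4 ⇒ no cruise
v_peak = √(845/4·5) = √(4225/4) = 65/2
t_a = (65/2)/5 = 13/2; t_c = 0
T = 2·13/2 = 13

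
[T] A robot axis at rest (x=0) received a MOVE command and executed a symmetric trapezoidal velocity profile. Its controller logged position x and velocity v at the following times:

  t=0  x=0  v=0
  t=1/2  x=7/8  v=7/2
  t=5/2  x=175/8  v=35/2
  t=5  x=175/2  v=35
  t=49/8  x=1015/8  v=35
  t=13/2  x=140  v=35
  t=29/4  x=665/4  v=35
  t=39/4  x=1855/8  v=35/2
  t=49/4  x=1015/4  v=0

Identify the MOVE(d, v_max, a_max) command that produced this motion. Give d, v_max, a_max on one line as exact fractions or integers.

d=1015/4 v_max=35 a_max=7

final state: t=49/4, x=1015/4, v=0 → d = 1015/4
a_max = (7/2−0)/(1/2−0) = 7
max v = 35 over t∈[5,29/4] → v_max = 35
check: 35·(5+9/4) = 1015/4 ✓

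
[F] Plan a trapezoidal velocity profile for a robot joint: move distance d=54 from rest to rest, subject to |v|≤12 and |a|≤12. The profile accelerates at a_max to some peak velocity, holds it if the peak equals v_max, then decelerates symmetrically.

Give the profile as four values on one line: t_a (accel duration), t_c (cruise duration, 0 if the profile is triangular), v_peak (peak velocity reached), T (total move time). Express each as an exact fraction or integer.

t_a=1 t_c=7/2 v_peak=12 T=11/2

vₘ²/aₘ = 12²/12 = 12
54 ≥ 12 ⇒ cruise phase
t_a = 12/12 = 1; v_peak = 12
d_cruise = 54 − 12 = 42; t_c = 42/12 = 7/2
T = 2·1 + 7/2 = 11/2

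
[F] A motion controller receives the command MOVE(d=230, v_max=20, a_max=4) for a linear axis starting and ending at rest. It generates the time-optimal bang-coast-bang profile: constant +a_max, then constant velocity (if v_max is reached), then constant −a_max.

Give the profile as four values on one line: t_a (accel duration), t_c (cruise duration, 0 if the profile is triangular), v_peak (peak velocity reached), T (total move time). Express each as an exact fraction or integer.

vₘ²/aₘ = 20²/4 = 100
230 ≥ 100 so v_max reached
t_a = 20/4 = 5; v_peak = 20
d_cruise = 230 − 100 = 130; t_c = 130/20 = 13/2
T = 2·5 + 13/2 = 33/2

t_a=5 t_c=13/2 v_peak=20 T=33/2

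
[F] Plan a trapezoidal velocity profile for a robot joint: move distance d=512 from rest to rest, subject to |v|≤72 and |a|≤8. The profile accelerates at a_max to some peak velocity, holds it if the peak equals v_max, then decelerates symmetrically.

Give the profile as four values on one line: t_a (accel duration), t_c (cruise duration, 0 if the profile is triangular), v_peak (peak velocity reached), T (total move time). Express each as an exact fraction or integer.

v_max²/a_max = 72²/8 = 648
512 < 648 ⇒ no cruise
v_peak = √(512·8) = √4096 = 64
t_a = 64/8 = 8; t_c = 0
T = 2·8 = 16

t_a=8 t_c=0 v_peak=64 T=16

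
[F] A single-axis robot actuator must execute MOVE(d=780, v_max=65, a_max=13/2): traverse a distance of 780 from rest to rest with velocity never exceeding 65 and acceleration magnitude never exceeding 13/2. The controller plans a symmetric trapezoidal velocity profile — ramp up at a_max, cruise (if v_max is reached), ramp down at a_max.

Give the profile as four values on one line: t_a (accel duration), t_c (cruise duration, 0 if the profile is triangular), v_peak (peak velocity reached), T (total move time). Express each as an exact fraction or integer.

v_max²/a_max = 65²/(13/2) = 650
780 ≥ 650 so v_max reached
t_a = 65/(13/2) = 10; v_peak = 65
d_cruise = 780 − 650 = 130; t_c = 130/65 = 2
T = 2·10 + 2 = 22

t_a=10 t_c=2 v_peak=65 T=22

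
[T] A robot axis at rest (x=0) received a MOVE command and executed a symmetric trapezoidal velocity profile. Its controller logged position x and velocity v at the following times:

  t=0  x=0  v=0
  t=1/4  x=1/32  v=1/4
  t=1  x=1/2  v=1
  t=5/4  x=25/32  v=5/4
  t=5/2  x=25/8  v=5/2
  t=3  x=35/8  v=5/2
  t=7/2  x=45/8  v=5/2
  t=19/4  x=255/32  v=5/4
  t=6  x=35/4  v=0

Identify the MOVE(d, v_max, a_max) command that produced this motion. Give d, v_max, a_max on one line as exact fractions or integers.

final state: t=6, x=35/4, v=0 → d = 35/4
a_max = (1/4−0)/(1/4−0) = 1
max v = 5/2 over t∈[5/2,7/2] → v_max = 5/2
check: 5/2·(5/2+1) = 35/4 ✓

d=35/4 v_max=5/2 a_max=1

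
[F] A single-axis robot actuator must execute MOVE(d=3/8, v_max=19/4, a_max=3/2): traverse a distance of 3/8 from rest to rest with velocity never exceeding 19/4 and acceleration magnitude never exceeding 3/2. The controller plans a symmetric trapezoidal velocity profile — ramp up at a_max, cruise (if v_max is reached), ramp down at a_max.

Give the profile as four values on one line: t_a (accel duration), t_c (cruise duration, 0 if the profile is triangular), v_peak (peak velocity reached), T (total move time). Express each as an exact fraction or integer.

(v_max)²/a_max = (19/4)²/(3/2) = 361/24
3/8 < 361/24 → triangular
v_peak = √(3/8·3/2) = √(9/16) = 3/4
t_a = (3/4)/(3/2) = 1/2; t_c = 0
T = 2·1/2 = 1

t_a=1/2 t_c=0 v_peak=3/4 T=1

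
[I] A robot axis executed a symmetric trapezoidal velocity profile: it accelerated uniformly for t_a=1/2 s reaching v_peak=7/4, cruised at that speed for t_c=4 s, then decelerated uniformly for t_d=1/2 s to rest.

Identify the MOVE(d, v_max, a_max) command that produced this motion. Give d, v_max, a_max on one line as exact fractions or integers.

d=63/8 v_max=7/4 a_max=7/2

a_max = (7/4)/(1/2) = 7/2
d_a = ½·7/4·1/2 = 7/16; d_c = 7/4·4 = 7
d = 2·7/16 + 7 = 63/8
t_c = 4 > 0 so v_max = 7/4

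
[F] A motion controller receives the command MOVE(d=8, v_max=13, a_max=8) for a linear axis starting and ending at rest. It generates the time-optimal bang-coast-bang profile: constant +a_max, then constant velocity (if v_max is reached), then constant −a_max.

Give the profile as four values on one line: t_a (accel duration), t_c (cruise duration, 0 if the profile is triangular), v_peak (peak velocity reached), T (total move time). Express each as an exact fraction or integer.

t_a=1 t_c=0 v_peak=8 T=2

vₘ²/aₘ = 13²/8 = 169/8
8 < 169/8 so t_c = 0
v_peak = √(8·8) = √64 = 8
t_a = 8/8 = 1; t_c = 0
T = 2·1 = 2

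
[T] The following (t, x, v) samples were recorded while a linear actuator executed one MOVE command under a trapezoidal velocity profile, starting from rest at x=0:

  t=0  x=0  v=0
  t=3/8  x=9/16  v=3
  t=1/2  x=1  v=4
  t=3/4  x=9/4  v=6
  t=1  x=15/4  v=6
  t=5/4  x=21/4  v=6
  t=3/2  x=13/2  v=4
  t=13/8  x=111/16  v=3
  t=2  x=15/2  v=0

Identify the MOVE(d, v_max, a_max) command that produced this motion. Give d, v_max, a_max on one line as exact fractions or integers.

final state: t=2, x=15/2, v=0 → d = 15/2
a_max = (3−0)/(3/8−0) = 8
max v = 6 over t∈[3/4,5/4] → v_max = 6
check: 6·(3/4+1/2) = 15/2 ✓

d=15/2 v_max=6 a_max=8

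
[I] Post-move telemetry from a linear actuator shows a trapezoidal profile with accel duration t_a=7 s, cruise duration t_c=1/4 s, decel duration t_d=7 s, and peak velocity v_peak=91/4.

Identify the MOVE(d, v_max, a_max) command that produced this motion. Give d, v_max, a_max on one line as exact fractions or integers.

d=2639/16 v_max=91/4 a_max=13/4

a_max = (91/4)/7 = 13/4
d_a = ½·91/4·7 = 637/8; d_c = 91/4·1/4 = 91/16
d = 2·637/8 + 91/16 = 2639/16
t_c = 1/4 > 0 → v_max = v_peak = 91/4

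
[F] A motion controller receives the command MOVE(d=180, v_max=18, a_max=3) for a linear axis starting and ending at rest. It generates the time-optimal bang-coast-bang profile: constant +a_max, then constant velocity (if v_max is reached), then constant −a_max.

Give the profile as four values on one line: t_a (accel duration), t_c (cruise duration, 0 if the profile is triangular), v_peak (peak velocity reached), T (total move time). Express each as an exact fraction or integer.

t_a=6 t_c=4 v_peak=18 T=16

v_max²/a_max = 18²/3 = 108
180 ≥ 108 ⇒ cruise phase
t_a = 18/3 = 6; v_peak = 18
d_cruise = 180 − 108 = 72; t_c = 72/18 = 4
T = 2·6 + 4 = 16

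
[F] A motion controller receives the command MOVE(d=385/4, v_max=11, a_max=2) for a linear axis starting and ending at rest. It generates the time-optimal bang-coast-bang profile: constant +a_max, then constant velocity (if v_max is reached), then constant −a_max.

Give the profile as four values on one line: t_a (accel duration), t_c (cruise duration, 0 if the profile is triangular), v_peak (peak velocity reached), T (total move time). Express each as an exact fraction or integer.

t_a=11/2 t_c=13/4 v_peak=11 T=57/4

v_max²/a_max = 11²/2 = 121/2
385/4 ≥ 121/2 ⇒ cruise phase
t_a = 11/2; v_peak = 11
d_cruise = 385/4 − 121/2 = 143/4; t_c = (143/4)/11 = 13/4
T = 2·11/2 + 13/4 = 57/4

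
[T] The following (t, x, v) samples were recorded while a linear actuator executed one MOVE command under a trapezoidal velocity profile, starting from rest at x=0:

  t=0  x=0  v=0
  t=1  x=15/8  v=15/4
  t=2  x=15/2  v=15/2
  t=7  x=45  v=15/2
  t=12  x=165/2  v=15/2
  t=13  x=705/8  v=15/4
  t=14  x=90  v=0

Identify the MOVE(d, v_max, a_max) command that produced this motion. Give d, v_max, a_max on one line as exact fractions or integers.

d=90 v_max=15/2 a_max=15/4

final state: t=14, x=90, v=0 → d = 90
a_max = (15/4−0)/(1−0) = 15/4
max v = 15/2 over t∈[2,12] → v_max = 15/2
check: 15/2·(2+10) = 90 ✓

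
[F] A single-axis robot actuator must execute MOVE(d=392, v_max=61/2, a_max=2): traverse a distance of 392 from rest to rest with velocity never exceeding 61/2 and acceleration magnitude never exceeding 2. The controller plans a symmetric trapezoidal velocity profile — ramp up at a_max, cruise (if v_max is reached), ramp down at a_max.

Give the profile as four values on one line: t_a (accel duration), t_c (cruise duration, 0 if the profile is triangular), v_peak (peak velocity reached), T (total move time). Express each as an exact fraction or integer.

(v_max)²/a_max = (61/2)²/2 = 3721/8
392 < 3721/8 so t_c = 0
v_peak = √(392·2) = √784 = 28
t_a = 28/2 = 14; t_c = 0
T = 2·14 = 28

t_a=14 t_c=0 v_peak=28 T=28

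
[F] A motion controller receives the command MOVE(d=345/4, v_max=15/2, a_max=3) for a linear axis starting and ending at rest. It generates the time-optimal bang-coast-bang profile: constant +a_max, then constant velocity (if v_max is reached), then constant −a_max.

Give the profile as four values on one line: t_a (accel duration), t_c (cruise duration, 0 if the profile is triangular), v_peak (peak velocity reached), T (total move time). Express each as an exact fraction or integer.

t_a=5/2 t_c=9 v_peak=15/2 T=14

v_max²/a_max = (15/2)²/3 = 75/4
345/4 ≥ 75/4 ⇒ cruise phase
t_a = (15/2)/3 = 5/2; v_peak = 15/2
d_cruise = 345/4 − 75/4 = 135/2; t_c = (135/2)/(15/2) = 9
T = 2·5/2 + 9 = 14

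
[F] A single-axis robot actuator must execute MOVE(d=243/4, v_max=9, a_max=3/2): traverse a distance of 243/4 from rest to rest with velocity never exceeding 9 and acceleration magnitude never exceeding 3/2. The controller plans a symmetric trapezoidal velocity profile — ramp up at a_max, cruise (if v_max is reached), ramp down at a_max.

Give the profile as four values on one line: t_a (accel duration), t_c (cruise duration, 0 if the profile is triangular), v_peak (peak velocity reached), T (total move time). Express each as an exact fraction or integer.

(v_max)²/a_max = 9²/(3/2) = 54
243/4 ≥ 54 so v_max reached
t_a = 9/(3/2) = 6; v_peak = 9
d_cruise = 243/4 − 54 = 27/4; t_c = (27/4)/9 = 3/4
T = 2·6 + 3/4 = 51/4

t_a=6 t_c=3/4 v_peak=9 T=51/4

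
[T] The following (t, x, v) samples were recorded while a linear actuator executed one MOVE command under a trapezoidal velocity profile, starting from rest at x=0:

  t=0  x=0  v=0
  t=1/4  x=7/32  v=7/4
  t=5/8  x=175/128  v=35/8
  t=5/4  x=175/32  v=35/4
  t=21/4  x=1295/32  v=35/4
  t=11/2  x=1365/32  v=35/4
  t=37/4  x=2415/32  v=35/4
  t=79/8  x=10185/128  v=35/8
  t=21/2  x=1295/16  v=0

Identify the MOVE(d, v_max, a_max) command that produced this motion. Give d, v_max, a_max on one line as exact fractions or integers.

final state: t=21/2, x=1295/16, v=0 → d = 1295/16
a_max = (7/4−0)/(1/4−0) = 7
max v = 35/4 over t∈[5/4,37/4] → v_max = 35/4
check: 35/4·(5/4+8) = 1295/16 ✓

d=1295/16 v_max=35/4 a_max=7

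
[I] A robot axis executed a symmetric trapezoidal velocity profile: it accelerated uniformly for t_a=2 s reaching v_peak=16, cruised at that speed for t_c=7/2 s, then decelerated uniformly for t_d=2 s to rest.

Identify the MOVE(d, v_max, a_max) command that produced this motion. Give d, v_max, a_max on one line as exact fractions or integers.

d=88 v_max=16 a_max=8

a_max = 16/2 = 8
d_a = ½·16·2 = 16; d_c = 16·7/2 = 56
d = 2·16 + 56 = 88
t_c = 7/2 > 0 → v_max = v_peak = 16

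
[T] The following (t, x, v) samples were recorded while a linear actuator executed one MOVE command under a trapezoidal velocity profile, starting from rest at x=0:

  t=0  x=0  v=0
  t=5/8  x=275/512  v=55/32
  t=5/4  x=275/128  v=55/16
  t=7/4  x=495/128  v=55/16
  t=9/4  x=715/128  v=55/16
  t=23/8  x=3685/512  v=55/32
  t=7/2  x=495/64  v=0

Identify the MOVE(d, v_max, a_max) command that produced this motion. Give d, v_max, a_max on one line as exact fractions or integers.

d=495/64 v_max=55/16 a_max=11/4

final state: t=7/2, x=495/64, v=0 → d = 495/64
a_max = (55/32−0)/(5/8−0) = 11/4
max v = 55/16 over t∈[5/4,9/4] → v_max = 55/16
check: 55/16·(5/4+1) = 495/64 ✓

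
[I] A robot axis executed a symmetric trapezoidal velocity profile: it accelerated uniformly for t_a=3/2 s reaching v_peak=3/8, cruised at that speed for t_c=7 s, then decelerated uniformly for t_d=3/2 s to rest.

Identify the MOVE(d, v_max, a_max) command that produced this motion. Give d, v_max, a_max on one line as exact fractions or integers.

d=51/16 v_max=3/8 a_max=1/4

a_max = (3/8)/(3/2) = 1/4
d_a = ½·3/8·3/2 = 9/32; d_c = 3/8·7 = 21/8
d = 2·9/32 + 21/8 = 51/16
t_c = 7 > 0 → v_max = v_peak = 3/8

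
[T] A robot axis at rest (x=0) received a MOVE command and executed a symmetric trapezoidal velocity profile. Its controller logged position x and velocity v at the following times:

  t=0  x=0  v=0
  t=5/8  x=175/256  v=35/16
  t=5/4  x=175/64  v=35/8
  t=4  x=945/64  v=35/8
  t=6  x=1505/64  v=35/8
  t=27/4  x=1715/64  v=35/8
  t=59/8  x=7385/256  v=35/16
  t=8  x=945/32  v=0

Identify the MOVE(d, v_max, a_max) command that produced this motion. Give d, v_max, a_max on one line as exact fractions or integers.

final state: t=8, x=945/32, v=0 → d = 945/32
a_max = (35/16−0)/(5/8−0) = 7/2
max v = 35/8 over t∈[5/4,27/4] → v_max = 35/8
check: 35/8·(5/4+11/2) = 945/32 ✓

d=945/32 v_max=35/8 a_max=7/2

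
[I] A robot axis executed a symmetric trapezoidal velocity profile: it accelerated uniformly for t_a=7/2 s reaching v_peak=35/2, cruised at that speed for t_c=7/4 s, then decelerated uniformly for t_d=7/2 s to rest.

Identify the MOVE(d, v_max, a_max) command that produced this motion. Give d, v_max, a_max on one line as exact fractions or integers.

a_max = (35/2)/(7/2) = 5
d_a = ½·35/2·7/2 = 245/8; d_c = 35/2·7/4 = 245/8
d = 2·245/8 + 245/8 = 735/8
t_c = 7/4 > 0 → v_max = v_peak = 35/2

d=735/8 v_max=35/2 a_max=5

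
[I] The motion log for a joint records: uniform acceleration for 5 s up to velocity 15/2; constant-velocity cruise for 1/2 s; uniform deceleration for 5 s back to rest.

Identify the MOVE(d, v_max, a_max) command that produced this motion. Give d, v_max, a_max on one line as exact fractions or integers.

d=165/4 v_max=15/2 a_max=3/2

a_max = (15/2)/5 = 3/2
d_a = ½·15/2·5 = 75/4; d_c = 15/2·1/2 = 15/4
d = 2·75/4 + 15/4 = 165/4
t_c = 1/2 > 0 ⇒ limit active, v_max = 15/2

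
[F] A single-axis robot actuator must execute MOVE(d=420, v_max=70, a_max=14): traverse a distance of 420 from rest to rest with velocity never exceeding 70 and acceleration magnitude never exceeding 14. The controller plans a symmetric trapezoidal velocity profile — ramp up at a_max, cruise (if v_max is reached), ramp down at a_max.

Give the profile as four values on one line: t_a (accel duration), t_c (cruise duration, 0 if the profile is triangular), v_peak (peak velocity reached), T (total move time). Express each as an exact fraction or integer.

(v_max)²/a_max = 70²/14 = 350
420 ≥ 350 → trapezoidal
t_a = 70/14 = 5; v_peak = 70
d_cruise = 420 − 350 = 70; t_c = 70/70 = 1
T = 2·5 + 1 = 11

t_a=5 t_c=1 v_peak=70 T=11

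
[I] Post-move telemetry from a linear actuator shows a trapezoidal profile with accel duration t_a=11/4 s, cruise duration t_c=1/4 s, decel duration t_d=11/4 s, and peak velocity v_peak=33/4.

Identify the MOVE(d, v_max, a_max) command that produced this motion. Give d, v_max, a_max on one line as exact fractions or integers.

a_max = (33/4)/(11/4) = 3
d_a = ½·33/4·11/4 = 363/32; d_c = 33/4·1/4 = 33/16
d = 2·363/32 + 33/16 = 99/4
t_c = 1/4 > 0 so v_max = 33/4

d=99/4 v_max=33/4 a_max=3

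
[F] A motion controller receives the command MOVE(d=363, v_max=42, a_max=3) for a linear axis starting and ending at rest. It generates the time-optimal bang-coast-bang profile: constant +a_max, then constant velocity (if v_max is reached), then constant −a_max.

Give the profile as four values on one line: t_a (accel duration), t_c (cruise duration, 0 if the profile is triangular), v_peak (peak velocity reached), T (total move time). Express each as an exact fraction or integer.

t_a=11 t_c=0 v_peak=33 T=22

v_max²/a_max = 42²/3 = 588
363 < 588 so t_c = 0
v_peak = √(363·3) = √1089 = 33
t_a = 33/3 = 11; t_c = 0
T = 2·11 = 22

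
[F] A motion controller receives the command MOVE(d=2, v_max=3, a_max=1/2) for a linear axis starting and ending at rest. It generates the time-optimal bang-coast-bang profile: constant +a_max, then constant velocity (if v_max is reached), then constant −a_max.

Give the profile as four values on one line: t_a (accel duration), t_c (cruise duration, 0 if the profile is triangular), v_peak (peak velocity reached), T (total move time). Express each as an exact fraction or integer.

vₘ²/aₘ = 3²/(1/2) = 18
2 < 18 ⇒ no cruise
v_peak = √(2·1/2) = √1 = 1
t_a = 1/(1/2) = 2; t_c = 0
T = 2·2 = 4

t_a=2 t_c=0 v_peak=1 T=4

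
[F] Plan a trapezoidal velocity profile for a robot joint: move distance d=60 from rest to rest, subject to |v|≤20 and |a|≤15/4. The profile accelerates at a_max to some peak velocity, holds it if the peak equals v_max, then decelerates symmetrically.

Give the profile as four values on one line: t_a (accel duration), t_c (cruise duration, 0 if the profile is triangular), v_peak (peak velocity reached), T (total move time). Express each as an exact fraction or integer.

(v_max)²/a_max = 20²/(15/4) = 320/3
60 < 320/3 so t_c = 0
v_peak = √(60·15/4) = √225 = 15
t_a = 15/(15/4) = 4; t_c = 0
T = 2·4 = 8

t_a=4 t_c=0 v_peak=15 T=8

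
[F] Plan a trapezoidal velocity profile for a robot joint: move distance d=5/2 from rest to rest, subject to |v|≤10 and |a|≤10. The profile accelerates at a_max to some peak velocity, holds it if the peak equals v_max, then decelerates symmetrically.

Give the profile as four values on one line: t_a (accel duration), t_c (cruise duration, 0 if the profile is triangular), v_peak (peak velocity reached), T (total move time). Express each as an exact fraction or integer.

t_a=1/2 t_c=0 v_peak=5 T=1

v_max²/a_max = 10²/10 = 10
5/2 < 10 → triangular
v_peak = √(5/2·10) = √25 = 5
t_a = 5/10 = 1/2; t_c = 0
T = 2·1/2 = 1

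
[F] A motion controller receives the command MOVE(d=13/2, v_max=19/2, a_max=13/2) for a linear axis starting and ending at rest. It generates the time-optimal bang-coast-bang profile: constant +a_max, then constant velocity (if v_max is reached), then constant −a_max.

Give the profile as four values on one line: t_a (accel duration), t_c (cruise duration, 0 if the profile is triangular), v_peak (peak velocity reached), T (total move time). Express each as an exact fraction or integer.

v_max²/a_max = (19/2)²/(13/2) = 361/26
13/2 < 361/26 ⇒ no cruise
v_peak = √(13/2·13/2) = √(169/4) = 13/2
t_a = (13/2)/(13/2) = 1; t_c = 0
T = 2·1 = 2

t_a=1 t_c=0 v_peak=13/2 T=2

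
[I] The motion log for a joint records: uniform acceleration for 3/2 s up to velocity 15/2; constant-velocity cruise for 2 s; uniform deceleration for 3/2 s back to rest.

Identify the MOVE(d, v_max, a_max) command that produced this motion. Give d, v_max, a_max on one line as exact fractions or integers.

a_max = (15/2)/(3/2) = 5
d_a = ½·15/2·3/2 = 45/8; d_c = 15/2·2 = 15
d = 2·45/8 + 15 = 105/4
t_c = 2 > 0 → v_max = v_peak = 15/2

d=105/4 v_max=15/2 a_max=5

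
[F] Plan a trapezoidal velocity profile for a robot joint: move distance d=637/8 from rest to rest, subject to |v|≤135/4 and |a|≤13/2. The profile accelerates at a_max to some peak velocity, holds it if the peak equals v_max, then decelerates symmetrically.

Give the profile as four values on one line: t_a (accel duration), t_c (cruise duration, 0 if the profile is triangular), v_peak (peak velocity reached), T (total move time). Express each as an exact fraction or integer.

t_a=7/2 t_c=0 v_peak=91/4 T=7

v_max²/a_max = (135/4)²/(13/2) = 18225/104
637/8 < 18225/104 so t_c = 0
v_peak = √(637/8·13/2) = √(8281/16) = 91/4
t_a = (91/4)/(13/2) = 7/2; t_c = 0
T = 2·7/2 = 7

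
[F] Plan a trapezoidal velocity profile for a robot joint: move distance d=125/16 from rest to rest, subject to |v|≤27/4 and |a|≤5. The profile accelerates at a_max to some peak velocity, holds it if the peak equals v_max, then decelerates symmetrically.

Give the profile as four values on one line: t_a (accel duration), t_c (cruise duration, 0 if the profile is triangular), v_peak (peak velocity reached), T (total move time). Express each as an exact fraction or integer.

v_max²/a_max = (27/4)²/5 = 729/80
125/16 < 729/80 → triangular
v_peak = √(125/16·5) = √(625/16) = 25/4
t_a = (25/4)/5 = 5/4; t_c = 0
T = 2·5/4 = 5/2

t_a=5/4 t_c=0 v_peak=25/4 T=5/2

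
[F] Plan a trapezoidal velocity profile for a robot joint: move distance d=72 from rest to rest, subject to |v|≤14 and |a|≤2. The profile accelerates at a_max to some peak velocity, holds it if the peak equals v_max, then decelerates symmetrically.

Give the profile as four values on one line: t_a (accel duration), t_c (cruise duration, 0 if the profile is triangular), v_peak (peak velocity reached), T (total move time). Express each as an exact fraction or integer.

t_a=6 t_c=0 v_peak=12 T=12

(v_max)²/a_max = 14²/2 = 98
72 < 98 so t_c = 0
v_peak = √(72·2) = √144 = 12
t_a = 12/2 = 6; t_c = 0
T = 2·6 = 12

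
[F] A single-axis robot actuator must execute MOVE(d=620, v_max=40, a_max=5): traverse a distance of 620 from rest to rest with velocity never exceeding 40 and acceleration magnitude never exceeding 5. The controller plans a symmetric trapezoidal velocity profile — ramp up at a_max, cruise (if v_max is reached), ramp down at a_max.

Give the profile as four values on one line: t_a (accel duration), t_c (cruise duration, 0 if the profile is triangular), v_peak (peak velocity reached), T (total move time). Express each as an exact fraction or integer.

t_a=8 t_c=15/2 v_peak=40 T=47/2

(v_max)²/a_max = 40²/5 = 320
620 ≥ 320 so v_max reached
t_a = 40/5 = 8; v_peak = 40
d_cruise = 620 − 320 = 300; t_c = 300/40 = 15/2
T = 2·8 + 15/2 = 47/2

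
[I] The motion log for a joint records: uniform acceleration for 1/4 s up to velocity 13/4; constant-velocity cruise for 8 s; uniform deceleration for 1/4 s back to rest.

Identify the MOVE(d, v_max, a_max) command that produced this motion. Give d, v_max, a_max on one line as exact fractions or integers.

d=429/16 v_max=13/4 a_max=13

a_max = (13/4)/(1/4) = 13
d_a = ½·13/4·1/4 = 13/32; d_c = 13/4·8 = 26
d = 2·13/32 + 26 = 429/16
t_c = 8 > 0 → v_max = v_peak = 13/4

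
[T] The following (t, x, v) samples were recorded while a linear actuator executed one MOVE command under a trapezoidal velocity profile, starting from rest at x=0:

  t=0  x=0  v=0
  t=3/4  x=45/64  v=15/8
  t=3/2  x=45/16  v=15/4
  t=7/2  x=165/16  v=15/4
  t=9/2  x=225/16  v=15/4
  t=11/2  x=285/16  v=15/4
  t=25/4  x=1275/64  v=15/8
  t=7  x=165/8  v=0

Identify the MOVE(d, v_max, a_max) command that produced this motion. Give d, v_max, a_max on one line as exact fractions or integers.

final state: t=7, x=165/8, v=0 → d = 165/8
a_max = (15/8−0)/(3/4−0) = 5/2
max v = 15/4 over t∈[3/2,11/2] → v_max = 15/4
check: 15/4·(3/2+4) = 165/8 ✓

d=165/8 v_max=15/4 a_max=5/2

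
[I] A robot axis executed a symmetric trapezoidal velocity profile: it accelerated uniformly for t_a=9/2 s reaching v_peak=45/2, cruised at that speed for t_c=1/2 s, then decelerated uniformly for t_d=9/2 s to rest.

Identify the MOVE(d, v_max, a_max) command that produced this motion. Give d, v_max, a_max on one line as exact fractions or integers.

a_max = (45/2)/(9/2) = 5
d_a = ½·45/2·9/2 = 405/8; d_c = 45/2·1/2 = 45/4
d = 2·405/8 + 45/4 = 225/2
t_c = 1/2 > 0 → v_max = v_peak = 45/2

d=225/2 v_max=45/2 a_max=5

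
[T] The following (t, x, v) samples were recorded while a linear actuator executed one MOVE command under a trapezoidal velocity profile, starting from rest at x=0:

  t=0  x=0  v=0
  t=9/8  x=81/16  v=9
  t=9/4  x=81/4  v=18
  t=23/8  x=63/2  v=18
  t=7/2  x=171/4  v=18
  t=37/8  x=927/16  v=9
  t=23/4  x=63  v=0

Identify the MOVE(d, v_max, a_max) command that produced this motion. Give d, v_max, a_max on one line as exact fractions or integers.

final state: t=23/4, x=63, v=0 → d = 63
a_max = (9−0)/(9/8−0) = 8
max v = 18 over t∈[9/4,7/2] → v_max = 18
check: 18·(9/4+5/4) = 63 ✓

d=63 v_max=18 a_max=8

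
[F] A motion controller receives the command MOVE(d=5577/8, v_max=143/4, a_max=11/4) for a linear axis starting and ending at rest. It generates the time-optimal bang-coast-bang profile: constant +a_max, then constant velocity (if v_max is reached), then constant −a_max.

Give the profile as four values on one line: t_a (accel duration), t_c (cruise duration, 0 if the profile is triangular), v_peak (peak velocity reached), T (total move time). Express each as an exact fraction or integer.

t_a=13 t_c=13/2 v_peak=143/4 T=65/2

vₘ²/aₘ = (143/4)²/(11/4) = 1859/4
5577/8 ≥ 1859/4 → trapezoidal
t_a = (143/4)/(11/4) = 13; v_peak = 143/4
d_cruise = 5577/8 − 1859/4 = 1859/8; t_c = (1859/8)/(143/4) = 13/2
T = 2·13 + 13/2 = 65/2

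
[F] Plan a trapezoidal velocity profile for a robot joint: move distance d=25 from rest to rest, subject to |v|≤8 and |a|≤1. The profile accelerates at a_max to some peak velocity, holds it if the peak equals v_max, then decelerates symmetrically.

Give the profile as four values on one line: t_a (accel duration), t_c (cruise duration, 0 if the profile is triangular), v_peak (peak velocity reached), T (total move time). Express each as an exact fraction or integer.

(v_max)²/a_max = 8²/1 = 64
25 < 64 → triangular
v_peak = √(25·1) = √25 = 5
t_a = 5/1 = 5; t_c = 0
T = 2·5 = 10

t_a=5 t_c=0 v_peak=5 T=10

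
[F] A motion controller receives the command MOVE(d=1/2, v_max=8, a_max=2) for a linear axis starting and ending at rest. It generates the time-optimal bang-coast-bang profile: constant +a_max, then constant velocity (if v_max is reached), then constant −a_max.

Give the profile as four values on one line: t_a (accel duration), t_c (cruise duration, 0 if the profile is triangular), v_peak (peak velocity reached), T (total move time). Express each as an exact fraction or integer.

t_a=1/2 t_c=0 v_peak=1 T=1

vₘ²/aₘ = 8²/2 = 32
1/2 < 32 ⇒ no cruise
v_peak = √(1/2·2) = √1 = 1
t_a = 1/2; t_c = 0
T = 2·1/2 = 1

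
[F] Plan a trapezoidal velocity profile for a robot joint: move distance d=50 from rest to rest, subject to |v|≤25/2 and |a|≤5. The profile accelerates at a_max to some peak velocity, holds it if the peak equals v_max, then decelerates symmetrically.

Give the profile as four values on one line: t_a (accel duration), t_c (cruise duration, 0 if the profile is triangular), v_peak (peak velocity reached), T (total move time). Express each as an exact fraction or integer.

v_max²/a_max = (25/2)²/5 = 125/4
50 ≥ 125/4 → trapezoidal
t_a = (25/2)/5 = 5/2; v_peak = 25/2
d_cruise = 50 − 125/4 = 75/4; t_c = (75/4)/(25/2) = 3/2
T = 2·5/2 + 3/2 = 13/2

t_a=5/2 t_c=3/2 v_peak=25/2 T=13/2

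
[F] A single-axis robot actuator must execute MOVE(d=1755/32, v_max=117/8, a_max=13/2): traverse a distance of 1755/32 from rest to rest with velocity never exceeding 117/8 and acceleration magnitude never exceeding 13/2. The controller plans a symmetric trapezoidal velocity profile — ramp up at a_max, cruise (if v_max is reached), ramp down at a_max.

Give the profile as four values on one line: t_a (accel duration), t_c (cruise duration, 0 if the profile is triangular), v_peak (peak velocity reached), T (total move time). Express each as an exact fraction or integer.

t_a=9/4 t_c=3/2 v_peak=117/8 T=6

v_max²/a_max = (117/8)²/(13/2) = 1053/32
1755/32 ≥ 1053/32 ⇒ cruise phase
t_a = (117/8)/(13/2) = 9/4; v_peak = 117/8
d_cruise = 1755/32 − 1053/32 = 351/16; t_c = (351/16)/(117/8) = 3/2
T = 2·9/4 + 3/2 = 6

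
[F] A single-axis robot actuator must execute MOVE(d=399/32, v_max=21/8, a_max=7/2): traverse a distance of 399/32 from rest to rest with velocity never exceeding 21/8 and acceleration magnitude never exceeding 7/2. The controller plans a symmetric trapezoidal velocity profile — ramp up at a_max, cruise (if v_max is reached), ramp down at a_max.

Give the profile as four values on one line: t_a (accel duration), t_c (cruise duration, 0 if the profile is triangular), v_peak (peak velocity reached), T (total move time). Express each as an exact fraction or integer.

t_a=3/4 t_c=4 v_peak=21/8 T=11/2

(v_max)²/a_max = (21/8)²/(7/2) = 63/32
399/32 ≥ 63/32 so v_max reached
t_a = (21/8)/(7/2) = 3/4; v_peak = 21/8
d_cruise = 399/32 − 63/32 = 21/2; t_c = (21/2)/(21/8) = 4
T = 2·3/4 + 4 = 11/2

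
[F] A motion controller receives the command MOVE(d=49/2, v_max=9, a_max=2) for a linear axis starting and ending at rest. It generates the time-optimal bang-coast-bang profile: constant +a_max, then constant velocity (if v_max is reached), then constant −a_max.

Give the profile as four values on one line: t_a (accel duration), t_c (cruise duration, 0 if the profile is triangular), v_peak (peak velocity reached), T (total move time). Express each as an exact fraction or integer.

t_a=7/2 t_c=0 v_peak=7 T=7

v_max²/a_max = 9²/2 = 81/2
49/2 < 81/2 so t_c = 0
v_peak = √(49/2·2) = √49 = 7
t_a = 7/2; t_c = 0
T = 2·7/2 = 7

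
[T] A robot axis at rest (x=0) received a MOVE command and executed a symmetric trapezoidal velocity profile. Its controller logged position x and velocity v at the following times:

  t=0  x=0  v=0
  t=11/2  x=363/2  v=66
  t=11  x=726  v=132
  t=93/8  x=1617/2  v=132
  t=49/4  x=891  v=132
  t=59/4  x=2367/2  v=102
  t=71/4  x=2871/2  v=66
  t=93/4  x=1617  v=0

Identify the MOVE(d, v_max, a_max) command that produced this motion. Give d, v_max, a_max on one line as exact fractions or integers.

d=1617 v_max=132 a_max=12

final state: t=93/4, x=1617, v=0 → d = 1617
a_max = (66−0)/(11/2−0) = 12
max v = 132 over t∈[11,49/4] → v_max = 132
check: 132·(11+5/4) = 1617 ✓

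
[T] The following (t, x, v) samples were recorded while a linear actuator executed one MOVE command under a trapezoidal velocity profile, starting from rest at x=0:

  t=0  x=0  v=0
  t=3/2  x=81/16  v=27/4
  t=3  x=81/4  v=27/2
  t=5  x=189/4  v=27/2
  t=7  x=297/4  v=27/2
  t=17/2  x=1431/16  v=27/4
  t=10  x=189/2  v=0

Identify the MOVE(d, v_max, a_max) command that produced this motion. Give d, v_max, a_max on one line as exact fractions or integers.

d=189/2 v_max=27/2 a_max=9/2

final state: t=10, x=189/2, v=0 → d = 189/2
a_max = (27/4−0)/(3/2−0) = 9/2
max v = 27/2 over t∈[3,7] → v_max = 27/2
check: 27/2·(3+4) = 189/2 ✓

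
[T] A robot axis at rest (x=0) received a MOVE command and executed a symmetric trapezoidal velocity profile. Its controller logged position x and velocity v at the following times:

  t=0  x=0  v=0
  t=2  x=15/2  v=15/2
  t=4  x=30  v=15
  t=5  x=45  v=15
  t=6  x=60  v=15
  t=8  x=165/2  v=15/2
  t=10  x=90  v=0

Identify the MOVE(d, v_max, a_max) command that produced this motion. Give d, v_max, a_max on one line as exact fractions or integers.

final state: t=10, x=90, v=0 → d = 90
a_max = (15/2−0)/(2−0) = 15/4
max v = 15 over t∈[4,6] → v_max = 15
check: 15·(4+2) = 90 ✓

d=90 v_max=15 a_max=15/4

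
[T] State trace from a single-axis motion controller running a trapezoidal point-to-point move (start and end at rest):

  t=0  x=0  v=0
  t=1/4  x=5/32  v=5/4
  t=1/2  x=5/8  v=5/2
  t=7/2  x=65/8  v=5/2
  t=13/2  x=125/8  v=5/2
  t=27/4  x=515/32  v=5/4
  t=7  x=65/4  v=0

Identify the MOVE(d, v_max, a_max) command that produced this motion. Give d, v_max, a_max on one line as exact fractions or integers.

final state: t=7, x=65/4, v=0 → d = 65/4
a_max = (5/4−0)/(1/4−0) = 5
max v = 5/2 over t∈[1/2,13/2] → v_max = 5/2
check: 5/2·(1/2+6) = 65/4 ✓

d=65/4 v_max=5/2 a_max=5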